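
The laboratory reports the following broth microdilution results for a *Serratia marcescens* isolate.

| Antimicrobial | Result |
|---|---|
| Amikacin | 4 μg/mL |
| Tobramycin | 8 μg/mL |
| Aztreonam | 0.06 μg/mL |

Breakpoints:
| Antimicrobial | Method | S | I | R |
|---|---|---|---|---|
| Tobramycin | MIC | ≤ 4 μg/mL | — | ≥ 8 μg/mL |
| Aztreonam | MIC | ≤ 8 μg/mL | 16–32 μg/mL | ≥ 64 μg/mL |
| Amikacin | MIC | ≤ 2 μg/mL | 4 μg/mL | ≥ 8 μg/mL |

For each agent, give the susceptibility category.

Amikacin: 4 μg/mL is = 4 μg/mL — intermediate
Tobramycin: 8 μg/mL is ≥ 8 μg/mL → R
Aztreonam (0.06 μg/mL) ≤ 8 μg/mL → Susceptible

I, R, S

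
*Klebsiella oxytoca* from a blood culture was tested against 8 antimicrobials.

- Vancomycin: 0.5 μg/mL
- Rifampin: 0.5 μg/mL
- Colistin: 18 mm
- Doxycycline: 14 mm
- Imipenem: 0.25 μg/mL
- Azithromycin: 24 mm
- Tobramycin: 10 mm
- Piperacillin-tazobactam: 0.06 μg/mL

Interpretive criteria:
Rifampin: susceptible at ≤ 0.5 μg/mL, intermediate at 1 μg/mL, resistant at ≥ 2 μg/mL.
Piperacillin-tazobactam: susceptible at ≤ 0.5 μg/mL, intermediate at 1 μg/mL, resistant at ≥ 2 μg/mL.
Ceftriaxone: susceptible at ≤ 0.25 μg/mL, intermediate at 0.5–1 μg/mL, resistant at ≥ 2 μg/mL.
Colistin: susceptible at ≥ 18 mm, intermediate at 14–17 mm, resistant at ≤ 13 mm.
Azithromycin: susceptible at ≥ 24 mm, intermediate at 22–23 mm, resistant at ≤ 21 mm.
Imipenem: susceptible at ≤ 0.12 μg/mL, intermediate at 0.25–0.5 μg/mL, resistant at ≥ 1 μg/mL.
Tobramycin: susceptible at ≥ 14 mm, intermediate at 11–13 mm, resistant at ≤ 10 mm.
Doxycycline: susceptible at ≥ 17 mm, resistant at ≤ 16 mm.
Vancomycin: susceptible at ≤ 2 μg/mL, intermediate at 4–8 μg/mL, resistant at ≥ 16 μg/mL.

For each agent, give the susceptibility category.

S, S, S, R, I, S, R, S

Vancomycin (0.5 μg/mL) ≤ 2 μg/mL ⇒ S
Rifampin: 0.5 μg/mL is ≤ 0.5 μg/mL → Susceptible
Colistin 18 mm: ≥ 18 mm — S
Doxycycline (14 mm) ≤ 16 mm ⇒ Resistant
Imipenem: 0.25 μg/mL is in 0.25–0.5 μg/mL ⇒ intermediate
Azithromycin (24 mm) ≥ 24 mm ⇒ Susceptible
Tobramycin: 10 mm is ≤ 10 mm ⇒ Resistant
Piperacillin-tazobactam 0.06 μg/mL: ≤ 0.5 μg/mL — susceptible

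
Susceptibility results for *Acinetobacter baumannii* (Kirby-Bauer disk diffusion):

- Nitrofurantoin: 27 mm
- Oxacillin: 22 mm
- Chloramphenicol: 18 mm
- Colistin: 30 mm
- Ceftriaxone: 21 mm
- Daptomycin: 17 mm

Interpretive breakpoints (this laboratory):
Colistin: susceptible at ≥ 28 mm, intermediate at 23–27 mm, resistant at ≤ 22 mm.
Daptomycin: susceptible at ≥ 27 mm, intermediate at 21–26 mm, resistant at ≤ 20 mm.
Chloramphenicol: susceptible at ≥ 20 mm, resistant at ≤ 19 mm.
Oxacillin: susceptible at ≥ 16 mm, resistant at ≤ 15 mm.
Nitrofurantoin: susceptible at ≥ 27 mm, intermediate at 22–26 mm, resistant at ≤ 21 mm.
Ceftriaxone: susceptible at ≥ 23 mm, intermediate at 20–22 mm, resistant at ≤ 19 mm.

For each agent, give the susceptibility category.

Nitrofurantoin: 27 mm is ≥ 27 mm — Susceptible
Oxacillin 22 mm: ≥ 16 mm → susceptible
Chloramphenicol 18 mm: ≤ 19 mm — R
Colistin (30 mm) ≥ 28 mm → susceptible
Ceftriaxone (21 mm) in 20–22 mm → Intermediate
Daptomycin (17 mm) ≤ 20 mm ⇒ Resistant

S, S, R, S, I, R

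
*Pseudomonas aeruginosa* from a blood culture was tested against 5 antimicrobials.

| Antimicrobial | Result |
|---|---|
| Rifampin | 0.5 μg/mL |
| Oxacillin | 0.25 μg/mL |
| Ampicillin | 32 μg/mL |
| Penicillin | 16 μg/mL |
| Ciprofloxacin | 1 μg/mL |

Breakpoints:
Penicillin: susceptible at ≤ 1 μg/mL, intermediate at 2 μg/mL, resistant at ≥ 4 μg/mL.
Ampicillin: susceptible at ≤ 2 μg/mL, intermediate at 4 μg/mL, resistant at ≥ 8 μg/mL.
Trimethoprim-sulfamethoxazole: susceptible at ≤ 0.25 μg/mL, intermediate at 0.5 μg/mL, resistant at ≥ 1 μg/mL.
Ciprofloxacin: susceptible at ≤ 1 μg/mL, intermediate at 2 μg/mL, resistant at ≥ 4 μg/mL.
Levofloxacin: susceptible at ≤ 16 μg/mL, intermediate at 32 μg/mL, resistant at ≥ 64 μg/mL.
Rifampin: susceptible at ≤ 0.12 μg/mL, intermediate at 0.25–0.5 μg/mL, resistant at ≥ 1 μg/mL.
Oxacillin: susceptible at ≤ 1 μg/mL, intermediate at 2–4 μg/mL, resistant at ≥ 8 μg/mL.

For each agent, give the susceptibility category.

Rifampin: 0.5 μg/mL is in 0.25–0.5 μg/mL — I
Oxacillin: 0.25 μg/mL is ≤ 1 μg/mL — S
Ampicillin: 32 μg/mL is ≥ 8 μg/mL ⇒ R
Penicillin (16 μg/mL) ≥ 4 μg/mL → Resistant
Ciprofloxacin 1 μg/mL: ≤ 1 μg/mL — susceptible

I, S, R, R, S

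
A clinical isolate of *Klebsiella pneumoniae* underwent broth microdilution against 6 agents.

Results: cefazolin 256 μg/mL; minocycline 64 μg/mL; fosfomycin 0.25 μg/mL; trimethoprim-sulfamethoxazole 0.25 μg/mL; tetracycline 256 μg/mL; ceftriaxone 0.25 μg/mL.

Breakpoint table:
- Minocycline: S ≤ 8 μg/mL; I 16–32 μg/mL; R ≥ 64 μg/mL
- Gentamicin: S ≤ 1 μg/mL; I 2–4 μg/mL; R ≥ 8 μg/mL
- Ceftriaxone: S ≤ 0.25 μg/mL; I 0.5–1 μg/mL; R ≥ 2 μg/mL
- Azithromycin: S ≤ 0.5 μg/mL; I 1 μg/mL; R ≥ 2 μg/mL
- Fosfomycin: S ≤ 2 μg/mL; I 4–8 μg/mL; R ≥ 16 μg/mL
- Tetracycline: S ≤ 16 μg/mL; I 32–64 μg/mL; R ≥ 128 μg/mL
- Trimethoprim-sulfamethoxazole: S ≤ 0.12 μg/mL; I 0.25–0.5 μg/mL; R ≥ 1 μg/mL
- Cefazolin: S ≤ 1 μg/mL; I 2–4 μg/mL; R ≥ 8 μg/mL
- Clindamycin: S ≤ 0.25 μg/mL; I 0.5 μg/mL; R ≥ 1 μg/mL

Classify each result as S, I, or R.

Cefazolin: 256 μg/mL is ≥ 8 μg/mL → R
Minocycline (64 μg/mL) ≥ 64 μg/mL → resistant
Fosfomycin: 0.25 μg/mL is ≤ 2 μg/mL ⇒ S
Trimethoprim-sulfamethoxazole 0.25 μg/mL: in 0.25–0.5 μg/mL — I
Tetracycline 256 μg/mL: ≥ 128 μg/mL → resistant
Ceftriaxone (0.25 μg/mL) ≤ 0.25 μg/mL — Susceptible

R, R, S, I, R, S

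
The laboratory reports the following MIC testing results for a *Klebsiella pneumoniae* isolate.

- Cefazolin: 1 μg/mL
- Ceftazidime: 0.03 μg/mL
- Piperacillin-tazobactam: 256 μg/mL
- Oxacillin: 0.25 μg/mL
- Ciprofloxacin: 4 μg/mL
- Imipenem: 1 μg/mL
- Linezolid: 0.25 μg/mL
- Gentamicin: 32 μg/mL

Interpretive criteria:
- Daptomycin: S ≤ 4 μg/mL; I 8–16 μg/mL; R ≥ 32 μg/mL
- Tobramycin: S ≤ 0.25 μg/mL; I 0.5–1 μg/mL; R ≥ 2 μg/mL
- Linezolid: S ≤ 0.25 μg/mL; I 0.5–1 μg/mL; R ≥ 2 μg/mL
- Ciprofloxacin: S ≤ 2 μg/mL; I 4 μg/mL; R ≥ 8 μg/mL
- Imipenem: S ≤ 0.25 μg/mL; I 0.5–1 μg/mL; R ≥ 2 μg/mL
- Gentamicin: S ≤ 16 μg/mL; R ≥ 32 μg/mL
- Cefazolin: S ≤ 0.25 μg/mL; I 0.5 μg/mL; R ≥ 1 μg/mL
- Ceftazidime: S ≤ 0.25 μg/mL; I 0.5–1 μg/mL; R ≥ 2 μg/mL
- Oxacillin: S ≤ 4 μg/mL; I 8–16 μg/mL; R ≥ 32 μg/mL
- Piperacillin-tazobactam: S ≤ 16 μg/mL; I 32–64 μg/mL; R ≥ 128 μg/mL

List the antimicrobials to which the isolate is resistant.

Cefazolin (1 μg/mL) ≥ 1 μg/mL ⇒ Resistant
Ceftazidime: 0.03 μg/mL is ≤ 0.25 μg/mL — S
Piperacillin-tazobactam 256 μg/mL: ≥ 128 μg/mL — resistant
Oxacillin 0.25 μg/mL: ≤ 4 μg/mL ⇒ S
Ciprofloxacin: 4 μg/mL is = 4 μg/mL — intermediate
Imipenem: 1 μg/mL is in 0.5–1 μg/mL — I
Linezolid: 0.25 μg/mL is ≤ 0.25 μg/mL → S
Gentamicin 32 μg/mL: ≥ 32 μg/mL → R

cefazolin, piperacillin-tazobactam, gentamicin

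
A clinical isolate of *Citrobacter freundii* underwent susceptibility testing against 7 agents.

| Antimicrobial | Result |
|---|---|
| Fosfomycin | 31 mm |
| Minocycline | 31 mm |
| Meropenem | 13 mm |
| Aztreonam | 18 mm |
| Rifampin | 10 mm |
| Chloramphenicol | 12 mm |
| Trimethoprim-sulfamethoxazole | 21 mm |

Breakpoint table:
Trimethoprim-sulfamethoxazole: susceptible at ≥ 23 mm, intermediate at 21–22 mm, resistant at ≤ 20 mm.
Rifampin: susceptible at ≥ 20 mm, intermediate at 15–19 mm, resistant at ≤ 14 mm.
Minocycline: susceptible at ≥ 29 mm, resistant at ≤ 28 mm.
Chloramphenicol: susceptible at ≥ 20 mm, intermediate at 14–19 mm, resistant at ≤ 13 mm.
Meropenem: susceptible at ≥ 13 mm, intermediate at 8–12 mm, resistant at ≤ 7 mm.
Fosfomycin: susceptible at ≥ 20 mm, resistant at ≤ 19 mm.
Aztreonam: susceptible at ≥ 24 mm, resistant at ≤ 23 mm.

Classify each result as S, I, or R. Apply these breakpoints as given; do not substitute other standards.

S, S, S, R, R, R, I

Fosfomycin: 31 mm is ≥ 20 mm ⇒ S
Minocycline: 31 mm is ≥ 29 mm ⇒ S
Meropenem (13 mm) ≥ 13 mm ⇒ S
Aztreonam: 18 mm is ≤ 23 mm → R
Rifampin: 10 mm is ≤ 14 mm — resistant
Chloramphenicol: 12 mm is ≤ 13 mm → R
Trimethoprim-sulfamethoxazole: 21 mm is in 21–22 mm → intermediate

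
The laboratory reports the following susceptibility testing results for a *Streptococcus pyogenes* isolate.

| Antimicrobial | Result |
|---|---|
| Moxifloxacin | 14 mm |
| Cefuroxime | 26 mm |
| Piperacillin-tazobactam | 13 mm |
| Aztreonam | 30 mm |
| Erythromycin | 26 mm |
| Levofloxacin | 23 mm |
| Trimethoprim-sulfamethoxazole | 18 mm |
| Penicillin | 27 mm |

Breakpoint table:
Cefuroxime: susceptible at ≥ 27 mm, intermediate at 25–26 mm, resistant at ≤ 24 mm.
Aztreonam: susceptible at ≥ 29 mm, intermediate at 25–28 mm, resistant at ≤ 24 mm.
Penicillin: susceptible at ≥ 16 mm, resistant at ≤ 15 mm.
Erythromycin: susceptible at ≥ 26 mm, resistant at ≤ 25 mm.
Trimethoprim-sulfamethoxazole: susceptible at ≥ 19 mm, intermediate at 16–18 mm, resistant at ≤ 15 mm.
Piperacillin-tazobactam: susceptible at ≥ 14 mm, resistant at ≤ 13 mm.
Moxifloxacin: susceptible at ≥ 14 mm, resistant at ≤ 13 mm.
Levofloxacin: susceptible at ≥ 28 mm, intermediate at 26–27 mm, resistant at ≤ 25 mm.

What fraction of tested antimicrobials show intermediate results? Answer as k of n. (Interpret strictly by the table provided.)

2 of 8

Moxifloxacin 14 mm: ≥ 14 mm — susceptible
Cefuroxime 26 mm: in 25–26 mm — Intermediate
Piperacillin-tazobactam (13 mm) ≤ 13 mm → R
Aztreonam 30 mm: ≥ 29 mm ⇒ susceptible
Erythromycin 26 mm: ≥ 26 mm → S
Levofloxacin (23 mm) ≤ 25 mm → R
Trimethoprim-sulfamethoxazole (18 mm) in 16–18 mm — intermediate
Penicillin (27 mm) ≥ 16 mm — susceptible
Intermediate: 2/8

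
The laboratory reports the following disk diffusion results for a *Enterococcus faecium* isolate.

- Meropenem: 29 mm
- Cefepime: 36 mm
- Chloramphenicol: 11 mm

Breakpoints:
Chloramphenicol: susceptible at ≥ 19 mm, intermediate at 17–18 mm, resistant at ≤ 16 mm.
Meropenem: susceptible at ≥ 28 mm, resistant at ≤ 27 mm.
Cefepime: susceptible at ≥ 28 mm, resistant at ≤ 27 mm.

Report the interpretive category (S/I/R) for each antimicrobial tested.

Meropenem: 29 mm is ≥ 28 mm → S
Cefepime: 36 mm is ≥ 28 mm — Susceptible
Chloramphenicol (11 mm) ≤ 16 mm ⇒ Resistant

S, S, R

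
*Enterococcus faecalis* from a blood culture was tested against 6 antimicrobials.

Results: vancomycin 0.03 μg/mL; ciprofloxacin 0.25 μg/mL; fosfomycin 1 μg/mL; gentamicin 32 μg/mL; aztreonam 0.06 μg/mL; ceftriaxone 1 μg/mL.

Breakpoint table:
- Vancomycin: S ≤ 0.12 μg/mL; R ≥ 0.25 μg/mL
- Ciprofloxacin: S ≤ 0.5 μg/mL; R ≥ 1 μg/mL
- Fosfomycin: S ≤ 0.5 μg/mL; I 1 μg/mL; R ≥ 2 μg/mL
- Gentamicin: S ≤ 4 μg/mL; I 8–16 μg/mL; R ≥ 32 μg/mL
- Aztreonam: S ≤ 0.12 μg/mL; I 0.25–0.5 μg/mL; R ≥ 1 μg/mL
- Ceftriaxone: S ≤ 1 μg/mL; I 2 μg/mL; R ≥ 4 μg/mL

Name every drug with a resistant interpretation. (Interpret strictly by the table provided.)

Vancomycin 0.03 μg/mL: ≤ 0.12 μg/mL — S
Ciprofloxacin (0.25 μg/mL) ≤ 0.5 μg/mL ⇒ susceptible
Fosfomycin 1 μg/mL: = 1 μg/mL → I
Gentamicin (32 μg/mL) ≥ 32 μg/mL — R
Aztreonam 0.06 μg/mL: ≤ 0.12 μg/mL ⇒ S
Ceftriaxone (1 μg/mL) ≤ 1 μg/mL → susceptible

gentamicin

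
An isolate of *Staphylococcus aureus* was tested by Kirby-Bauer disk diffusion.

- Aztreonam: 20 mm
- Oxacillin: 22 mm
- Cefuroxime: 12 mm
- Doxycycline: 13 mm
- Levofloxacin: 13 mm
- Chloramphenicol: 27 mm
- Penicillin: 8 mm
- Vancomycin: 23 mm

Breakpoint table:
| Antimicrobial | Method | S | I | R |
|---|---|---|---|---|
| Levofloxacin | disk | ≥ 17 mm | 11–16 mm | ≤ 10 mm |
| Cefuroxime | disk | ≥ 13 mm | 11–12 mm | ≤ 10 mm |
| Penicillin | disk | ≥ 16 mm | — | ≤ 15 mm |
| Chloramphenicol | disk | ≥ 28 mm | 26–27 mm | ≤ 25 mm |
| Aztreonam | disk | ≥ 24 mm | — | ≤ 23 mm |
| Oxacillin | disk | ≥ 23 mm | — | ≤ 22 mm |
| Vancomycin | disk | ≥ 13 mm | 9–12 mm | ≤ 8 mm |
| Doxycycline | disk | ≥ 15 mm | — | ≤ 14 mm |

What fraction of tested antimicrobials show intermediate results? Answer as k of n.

3 of 8

Aztreonam: 20 mm is ≤ 23 mm — Resistant
Oxacillin (22 mm) ≤ 22 mm — resistant
Cefuroxime: 12 mm is in 11–12 mm → Intermediate
Doxycycline (13 mm) ≤ 14 mm — R
Levofloxacin 13 mm: in 11–16 mm — Intermediate
Chloramphenicol (27 mm) in 26–27 mm → intermediate
Penicillin (8 mm) ≤ 15 mm ⇒ Resistant
Vancomycin (23 mm) ≥ 13 mm ⇒ S
Intermediate: 3/8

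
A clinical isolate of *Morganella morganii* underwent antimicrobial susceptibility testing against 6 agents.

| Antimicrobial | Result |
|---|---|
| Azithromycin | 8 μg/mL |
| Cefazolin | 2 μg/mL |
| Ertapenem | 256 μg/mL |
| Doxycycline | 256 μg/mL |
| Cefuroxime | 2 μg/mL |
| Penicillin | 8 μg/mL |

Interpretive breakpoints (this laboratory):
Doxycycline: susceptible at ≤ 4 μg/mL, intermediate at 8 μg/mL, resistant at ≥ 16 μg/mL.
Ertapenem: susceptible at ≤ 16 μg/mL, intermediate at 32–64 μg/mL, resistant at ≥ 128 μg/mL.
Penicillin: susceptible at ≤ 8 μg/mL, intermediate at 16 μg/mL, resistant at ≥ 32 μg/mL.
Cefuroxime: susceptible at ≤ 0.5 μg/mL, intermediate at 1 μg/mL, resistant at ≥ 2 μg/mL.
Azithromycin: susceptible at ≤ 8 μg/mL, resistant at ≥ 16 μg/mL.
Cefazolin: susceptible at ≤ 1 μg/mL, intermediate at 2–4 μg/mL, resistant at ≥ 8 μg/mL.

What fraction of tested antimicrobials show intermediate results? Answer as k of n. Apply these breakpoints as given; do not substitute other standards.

Azithromycin 8 μg/mL: ≤ 8 μg/mL → Susceptible
Cefazolin 2 μg/mL: in 2–4 μg/mL → intermediate
Ertapenem (256 μg/mL) ≥ 128 μg/mL ⇒ Resistant
Doxycycline: 256 μg/mL is ≥ 16 μg/mL → resistant
Cefuroxime (2 μg/mL) ≥ 2 μg/mL → resistant
Penicillin 8 μg/mL: ≤ 8 μg/mL ⇒ S
Intermediate: 1/6

1 of 6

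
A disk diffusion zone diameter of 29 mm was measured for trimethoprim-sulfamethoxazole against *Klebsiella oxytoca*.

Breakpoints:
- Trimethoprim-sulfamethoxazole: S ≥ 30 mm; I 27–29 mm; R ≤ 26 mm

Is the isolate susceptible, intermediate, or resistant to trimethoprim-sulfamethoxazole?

Trimethoprim-sulfamethoxazole 29 mm: in 27–29 mm → Intermediate

I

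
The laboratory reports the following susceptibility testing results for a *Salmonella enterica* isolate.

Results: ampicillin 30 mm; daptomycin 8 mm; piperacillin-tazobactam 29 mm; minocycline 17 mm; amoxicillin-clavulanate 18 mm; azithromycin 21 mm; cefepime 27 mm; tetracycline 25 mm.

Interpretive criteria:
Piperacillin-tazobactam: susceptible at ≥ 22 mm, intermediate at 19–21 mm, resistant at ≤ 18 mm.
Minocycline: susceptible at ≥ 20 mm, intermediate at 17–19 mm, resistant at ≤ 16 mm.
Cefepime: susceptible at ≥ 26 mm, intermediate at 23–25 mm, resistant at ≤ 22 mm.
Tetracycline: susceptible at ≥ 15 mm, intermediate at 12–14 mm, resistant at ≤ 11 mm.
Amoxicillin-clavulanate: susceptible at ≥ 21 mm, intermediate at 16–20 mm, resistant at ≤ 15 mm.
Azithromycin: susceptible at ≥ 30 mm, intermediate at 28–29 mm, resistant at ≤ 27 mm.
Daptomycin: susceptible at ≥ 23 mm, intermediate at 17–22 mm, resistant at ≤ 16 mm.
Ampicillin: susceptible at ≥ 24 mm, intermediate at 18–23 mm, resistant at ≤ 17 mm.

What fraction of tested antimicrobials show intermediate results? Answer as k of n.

2 of 8

Ampicillin (30 mm) ≥ 24 mm ⇒ S
Daptomycin 8 mm: ≤ 16 mm — R
Piperacillin-tazobactam (29 mm) ≥ 22 mm → S
Minocycline: 17 mm is in 17–19 mm ⇒ intermediate
Amoxicillin-clavulanate (18 mm) in 16–20 mm — Intermediate
Azithromycin (21 mm) ≤ 27 mm → resistant
Cefepime (27 mm) ≥ 26 mm — susceptible
Tetracycline 25 mm: ≥ 15 mm → susceptible
Intermediate: 2/8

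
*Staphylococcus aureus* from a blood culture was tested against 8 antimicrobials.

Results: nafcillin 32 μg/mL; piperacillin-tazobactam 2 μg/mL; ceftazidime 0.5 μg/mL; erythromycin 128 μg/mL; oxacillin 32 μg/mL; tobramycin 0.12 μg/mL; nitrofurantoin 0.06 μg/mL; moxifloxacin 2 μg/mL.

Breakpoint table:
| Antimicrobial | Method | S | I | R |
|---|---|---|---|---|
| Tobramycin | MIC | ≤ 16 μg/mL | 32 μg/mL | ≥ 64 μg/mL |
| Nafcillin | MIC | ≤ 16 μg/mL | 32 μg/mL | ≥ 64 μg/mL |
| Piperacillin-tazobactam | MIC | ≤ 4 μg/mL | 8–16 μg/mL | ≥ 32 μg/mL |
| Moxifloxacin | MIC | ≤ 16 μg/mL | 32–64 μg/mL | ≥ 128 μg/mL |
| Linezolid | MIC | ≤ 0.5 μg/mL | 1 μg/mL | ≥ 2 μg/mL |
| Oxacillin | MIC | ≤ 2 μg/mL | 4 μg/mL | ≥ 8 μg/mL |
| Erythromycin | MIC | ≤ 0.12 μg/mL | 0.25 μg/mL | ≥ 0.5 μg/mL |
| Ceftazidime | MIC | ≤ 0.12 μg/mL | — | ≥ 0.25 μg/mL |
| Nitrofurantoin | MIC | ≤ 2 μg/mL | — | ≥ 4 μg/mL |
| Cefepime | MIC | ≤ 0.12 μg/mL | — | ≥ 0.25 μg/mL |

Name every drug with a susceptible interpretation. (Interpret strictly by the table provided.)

Nafcillin (32 μg/mL) = 32 μg/mL → Intermediate
Piperacillin-tazobactam 2 μg/mL: ≤ 4 μg/mL ⇒ Susceptible
Ceftazidime: 0.5 μg/mL is ≥ 0.25 μg/mL ⇒ resistant
Erythromycin 128 μg/mL: ≥ 0.5 μg/mL ⇒ Resistant
Oxacillin 32 μg/mL: ≥ 8 μg/mL ⇒ Resistant
Tobramycin 0.12 μg/mL: ≤ 16 μg/mL ⇒ Susceptible
Nitrofurantoin (0.06 μg/mL) ≤ 2 μg/mL — susceptible
Moxifloxacin 2 μg/mL: ≤ 16 μg/mL ⇒ Susceptible

piperacillin-tazobactam, tobramycin, nitrofurantoin, moxifloxacin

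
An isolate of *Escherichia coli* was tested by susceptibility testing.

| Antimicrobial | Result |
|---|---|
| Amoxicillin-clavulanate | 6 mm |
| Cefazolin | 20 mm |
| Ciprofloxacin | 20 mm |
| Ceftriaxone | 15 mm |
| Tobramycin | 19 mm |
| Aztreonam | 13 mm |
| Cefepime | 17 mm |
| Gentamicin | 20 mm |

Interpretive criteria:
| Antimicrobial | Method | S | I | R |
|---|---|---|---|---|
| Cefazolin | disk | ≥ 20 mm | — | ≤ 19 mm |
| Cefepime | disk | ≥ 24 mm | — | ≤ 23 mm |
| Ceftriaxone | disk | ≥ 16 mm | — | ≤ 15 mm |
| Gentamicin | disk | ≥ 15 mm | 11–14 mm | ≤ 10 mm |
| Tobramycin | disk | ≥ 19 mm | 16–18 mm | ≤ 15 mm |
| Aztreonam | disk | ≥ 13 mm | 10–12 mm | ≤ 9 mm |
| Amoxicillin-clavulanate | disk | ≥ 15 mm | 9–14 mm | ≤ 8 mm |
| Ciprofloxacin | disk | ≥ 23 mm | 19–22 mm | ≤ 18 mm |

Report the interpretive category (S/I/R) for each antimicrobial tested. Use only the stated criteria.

R, S, I, R, S, S, R, S

Amoxicillin-clavulanate (6 mm) ≤ 8 mm ⇒ resistant
Cefazolin: 20 mm is ≥ 20 mm → susceptible
Ciprofloxacin: 20 mm is in 19–22 mm ⇒ intermediate
Ceftriaxone 15 mm: ≤ 15 mm → R
Tobramycin (19 mm) ≥ 19 mm → Susceptible
Aztreonam: 13 mm is ≥ 13 mm — S
Cefepime (17 mm) ≤ 23 mm ⇒ resistant
Gentamicin (20 mm) ≥ 15 mm → Susceptible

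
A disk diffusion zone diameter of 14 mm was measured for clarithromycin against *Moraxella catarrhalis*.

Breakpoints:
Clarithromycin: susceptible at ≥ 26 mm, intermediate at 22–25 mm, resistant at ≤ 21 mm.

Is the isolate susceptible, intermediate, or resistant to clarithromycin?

Resistant

Clarithromycin: 14 mm is ≤ 21 mm — Resistant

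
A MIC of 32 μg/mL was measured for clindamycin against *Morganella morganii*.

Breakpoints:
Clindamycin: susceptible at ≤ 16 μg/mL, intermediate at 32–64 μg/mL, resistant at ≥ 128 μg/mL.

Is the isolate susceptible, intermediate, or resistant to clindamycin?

Clindamycin (32 μg/mL) in 32–64 μg/mL ⇒ Intermediate

I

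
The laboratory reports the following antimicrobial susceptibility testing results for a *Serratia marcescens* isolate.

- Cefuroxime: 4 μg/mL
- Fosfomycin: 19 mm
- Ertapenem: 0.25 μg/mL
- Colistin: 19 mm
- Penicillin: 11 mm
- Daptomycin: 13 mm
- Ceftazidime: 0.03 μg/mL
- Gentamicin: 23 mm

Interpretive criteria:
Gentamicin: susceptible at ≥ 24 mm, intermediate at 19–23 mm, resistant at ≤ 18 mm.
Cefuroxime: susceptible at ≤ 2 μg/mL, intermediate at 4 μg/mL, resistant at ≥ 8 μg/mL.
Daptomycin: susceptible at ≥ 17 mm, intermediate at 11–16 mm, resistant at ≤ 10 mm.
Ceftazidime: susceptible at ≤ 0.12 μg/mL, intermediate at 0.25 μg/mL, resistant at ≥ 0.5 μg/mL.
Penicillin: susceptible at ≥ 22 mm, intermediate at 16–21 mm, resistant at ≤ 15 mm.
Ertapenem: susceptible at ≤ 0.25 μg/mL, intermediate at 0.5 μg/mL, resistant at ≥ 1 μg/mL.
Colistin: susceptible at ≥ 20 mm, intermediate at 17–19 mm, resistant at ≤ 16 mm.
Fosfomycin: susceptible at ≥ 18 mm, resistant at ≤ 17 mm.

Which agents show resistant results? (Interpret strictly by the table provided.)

penicillin

Cefuroxime 4 μg/mL: = 4 μg/mL — Intermediate
Fosfomycin (19 mm) ≥ 18 mm → susceptible
Ertapenem (0.25 μg/mL) ≤ 0.25 μg/mL ⇒ Susceptible
Colistin (19 mm) in 17–19 mm — I
Penicillin (11 mm) ≤ 15 mm → Resistant
Daptomycin 13 mm: in 11–16 mm ⇒ I
Ceftazidime 0.03 μg/mL: ≤ 0.12 μg/mL ⇒ Susceptible
Gentamicin: 23 mm is in 19–23 mm → intermediate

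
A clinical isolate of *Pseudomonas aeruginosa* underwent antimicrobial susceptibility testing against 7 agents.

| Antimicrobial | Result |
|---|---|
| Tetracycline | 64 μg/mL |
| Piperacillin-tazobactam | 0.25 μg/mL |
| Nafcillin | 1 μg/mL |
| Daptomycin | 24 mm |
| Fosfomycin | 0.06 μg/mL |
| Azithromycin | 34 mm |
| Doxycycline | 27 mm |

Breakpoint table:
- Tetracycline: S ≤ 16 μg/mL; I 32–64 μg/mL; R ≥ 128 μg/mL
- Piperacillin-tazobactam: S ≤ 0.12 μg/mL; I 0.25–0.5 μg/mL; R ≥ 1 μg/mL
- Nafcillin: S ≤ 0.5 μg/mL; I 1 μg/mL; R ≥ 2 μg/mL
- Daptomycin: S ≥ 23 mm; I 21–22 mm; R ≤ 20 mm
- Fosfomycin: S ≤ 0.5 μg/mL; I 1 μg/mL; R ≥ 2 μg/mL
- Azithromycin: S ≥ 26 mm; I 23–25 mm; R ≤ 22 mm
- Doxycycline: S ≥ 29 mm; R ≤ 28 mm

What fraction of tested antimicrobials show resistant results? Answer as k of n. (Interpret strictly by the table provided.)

Tetracycline 64 μg/mL: in 32–64 μg/mL — intermediate
Piperacillin-tazobactam: 0.25 μg/mL is in 0.25–0.5 μg/mL — Intermediate
Nafcillin (1 μg/mL) = 1 μg/mL — intermediate
Daptomycin 24 mm: ≥ 23 mm → Susceptible
Fosfomycin: 0.06 μg/mL is ≤ 0.5 μg/mL ⇒ susceptible
Azithromycin 34 mm: ≥ 26 mm ⇒ susceptible
Doxycycline (27 mm) ≤ 28 mm — resistant
Resistant: 1/7

1 of 7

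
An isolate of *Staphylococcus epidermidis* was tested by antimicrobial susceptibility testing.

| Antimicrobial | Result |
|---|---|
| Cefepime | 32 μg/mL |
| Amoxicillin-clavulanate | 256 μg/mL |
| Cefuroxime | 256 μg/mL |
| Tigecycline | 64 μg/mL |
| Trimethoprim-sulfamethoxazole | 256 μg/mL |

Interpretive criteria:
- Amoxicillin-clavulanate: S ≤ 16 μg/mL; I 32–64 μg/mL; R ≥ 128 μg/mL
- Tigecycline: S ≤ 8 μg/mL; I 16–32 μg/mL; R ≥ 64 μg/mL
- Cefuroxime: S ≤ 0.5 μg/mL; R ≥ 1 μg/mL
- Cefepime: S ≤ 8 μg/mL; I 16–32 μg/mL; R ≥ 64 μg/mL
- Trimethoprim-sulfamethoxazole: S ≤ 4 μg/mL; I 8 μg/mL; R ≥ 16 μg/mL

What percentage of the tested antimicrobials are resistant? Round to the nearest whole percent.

Cefepime (32 μg/mL) in 16–32 μg/mL — intermediate
Amoxicillin-clavulanate 256 μg/mL: ≥ 128 μg/mL → R
Cefuroxime 256 μg/mL: ≥ 1 μg/mL ⇒ R
Tigecycline (64 μg/mL) ≥ 64 μg/mL — Resistant
Trimethoprim-sulfamethoxazole 256 μg/mL: ≥ 16 μg/mL — Resistant
Resistant: 4/5

80%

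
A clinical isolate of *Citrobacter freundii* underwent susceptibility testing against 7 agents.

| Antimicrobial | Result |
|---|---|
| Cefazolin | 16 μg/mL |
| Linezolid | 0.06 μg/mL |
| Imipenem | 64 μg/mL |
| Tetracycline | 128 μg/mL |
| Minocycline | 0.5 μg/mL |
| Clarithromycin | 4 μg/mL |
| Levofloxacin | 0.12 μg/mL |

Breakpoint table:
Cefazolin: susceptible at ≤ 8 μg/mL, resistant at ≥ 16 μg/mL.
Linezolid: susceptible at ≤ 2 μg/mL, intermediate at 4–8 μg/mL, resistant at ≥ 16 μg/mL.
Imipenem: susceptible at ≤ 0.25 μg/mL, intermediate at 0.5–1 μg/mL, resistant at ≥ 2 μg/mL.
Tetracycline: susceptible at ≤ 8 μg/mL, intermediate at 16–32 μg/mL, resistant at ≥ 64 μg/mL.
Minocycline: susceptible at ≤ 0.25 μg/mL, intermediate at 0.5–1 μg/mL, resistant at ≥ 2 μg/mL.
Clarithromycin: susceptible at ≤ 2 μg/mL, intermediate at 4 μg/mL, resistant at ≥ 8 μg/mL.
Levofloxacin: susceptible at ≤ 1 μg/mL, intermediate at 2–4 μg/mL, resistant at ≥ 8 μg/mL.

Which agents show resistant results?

cefazolin, imipenem, tetracycline

Cefazolin (16 μg/mL) ≥ 16 μg/mL ⇒ resistant
Linezolid 0.06 μg/mL: ≤ 2 μg/mL — S
Imipenem: 64 μg/mL is ≥ 2 μg/mL → Resistant
Tetracycline 128 μg/mL: ≥ 64 μg/mL → R
Minocycline: 0.5 μg/mL is in 0.5–1 μg/mL → intermediate
Clarithromycin 4 μg/mL: = 4 μg/mL → intermediate
Levofloxacin 0.12 μg/mL: ≤ 1 μg/mL — susceptible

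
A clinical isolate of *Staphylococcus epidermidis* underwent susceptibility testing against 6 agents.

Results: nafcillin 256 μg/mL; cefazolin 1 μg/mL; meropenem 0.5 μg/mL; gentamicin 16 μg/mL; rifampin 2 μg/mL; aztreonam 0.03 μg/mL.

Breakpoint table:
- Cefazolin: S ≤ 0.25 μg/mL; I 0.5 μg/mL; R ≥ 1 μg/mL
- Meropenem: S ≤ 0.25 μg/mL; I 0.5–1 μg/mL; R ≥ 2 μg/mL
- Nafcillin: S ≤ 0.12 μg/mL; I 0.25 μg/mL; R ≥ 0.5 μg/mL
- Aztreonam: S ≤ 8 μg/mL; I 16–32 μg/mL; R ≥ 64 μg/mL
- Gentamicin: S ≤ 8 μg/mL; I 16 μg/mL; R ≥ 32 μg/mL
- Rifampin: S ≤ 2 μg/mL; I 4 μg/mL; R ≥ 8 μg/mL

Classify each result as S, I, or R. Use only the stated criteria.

Nafcillin (256 μg/mL) ≥ 0.5 μg/mL ⇒ resistant
Cefazolin: 1 μg/mL is ≥ 1 μg/mL → resistant
Meropenem (0.5 μg/mL) in 0.5–1 μg/mL — Intermediate
Gentamicin: 16 μg/mL is = 16 μg/mL → I
Rifampin 2 μg/mL: ≤ 2 μg/mL ⇒ susceptible
Aztreonam: 0.03 μg/mL is ≤ 8 μg/mL ⇒ S

R, R, I, I, S, S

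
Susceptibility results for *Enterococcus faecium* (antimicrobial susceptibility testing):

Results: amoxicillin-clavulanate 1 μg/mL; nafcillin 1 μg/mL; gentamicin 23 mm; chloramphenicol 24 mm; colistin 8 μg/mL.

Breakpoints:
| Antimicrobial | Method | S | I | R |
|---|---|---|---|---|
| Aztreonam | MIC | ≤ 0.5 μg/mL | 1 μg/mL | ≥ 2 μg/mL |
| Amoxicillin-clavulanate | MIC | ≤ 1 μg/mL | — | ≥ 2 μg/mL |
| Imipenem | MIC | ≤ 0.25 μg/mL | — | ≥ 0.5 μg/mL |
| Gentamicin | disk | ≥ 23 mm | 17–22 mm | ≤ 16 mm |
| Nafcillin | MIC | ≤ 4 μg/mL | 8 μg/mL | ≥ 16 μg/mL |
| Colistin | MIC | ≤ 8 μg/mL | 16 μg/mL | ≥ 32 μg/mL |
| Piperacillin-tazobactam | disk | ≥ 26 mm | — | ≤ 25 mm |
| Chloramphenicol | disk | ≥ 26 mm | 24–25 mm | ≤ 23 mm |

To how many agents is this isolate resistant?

0

Amoxicillin-clavulanate 1 μg/mL: ≤ 1 μg/mL ⇒ susceptible
Nafcillin (1 μg/mL) ≤ 4 μg/mL — Susceptible
Gentamicin: 23 mm is ≥ 23 mm ⇒ S
Chloramphenicol 24 mm: in 24–25 mm ⇒ Intermediate
Colistin: 8 μg/mL is ≤ 8 μg/mL ⇒ S
Resistant: 0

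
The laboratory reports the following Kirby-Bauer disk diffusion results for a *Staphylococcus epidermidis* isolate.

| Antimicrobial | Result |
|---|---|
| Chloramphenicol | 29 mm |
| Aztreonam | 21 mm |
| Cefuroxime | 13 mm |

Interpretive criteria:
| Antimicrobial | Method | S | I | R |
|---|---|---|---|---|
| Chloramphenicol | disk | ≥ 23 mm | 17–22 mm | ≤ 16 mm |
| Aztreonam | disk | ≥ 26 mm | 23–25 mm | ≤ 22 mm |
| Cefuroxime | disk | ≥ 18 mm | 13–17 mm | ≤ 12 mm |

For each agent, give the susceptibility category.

S, R, I

Chloramphenicol 29 mm: ≥ 23 mm → S
Aztreonam: 21 mm is ≤ 22 mm → resistant
Cefuroxime: 13 mm is in 13–17 mm — intermediate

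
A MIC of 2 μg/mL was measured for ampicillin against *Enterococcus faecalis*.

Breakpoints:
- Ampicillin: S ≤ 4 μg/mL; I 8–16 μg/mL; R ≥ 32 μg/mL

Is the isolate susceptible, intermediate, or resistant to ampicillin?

Ampicillin 2 μg/mL: ≤ 4 μg/mL ⇒ susceptible

S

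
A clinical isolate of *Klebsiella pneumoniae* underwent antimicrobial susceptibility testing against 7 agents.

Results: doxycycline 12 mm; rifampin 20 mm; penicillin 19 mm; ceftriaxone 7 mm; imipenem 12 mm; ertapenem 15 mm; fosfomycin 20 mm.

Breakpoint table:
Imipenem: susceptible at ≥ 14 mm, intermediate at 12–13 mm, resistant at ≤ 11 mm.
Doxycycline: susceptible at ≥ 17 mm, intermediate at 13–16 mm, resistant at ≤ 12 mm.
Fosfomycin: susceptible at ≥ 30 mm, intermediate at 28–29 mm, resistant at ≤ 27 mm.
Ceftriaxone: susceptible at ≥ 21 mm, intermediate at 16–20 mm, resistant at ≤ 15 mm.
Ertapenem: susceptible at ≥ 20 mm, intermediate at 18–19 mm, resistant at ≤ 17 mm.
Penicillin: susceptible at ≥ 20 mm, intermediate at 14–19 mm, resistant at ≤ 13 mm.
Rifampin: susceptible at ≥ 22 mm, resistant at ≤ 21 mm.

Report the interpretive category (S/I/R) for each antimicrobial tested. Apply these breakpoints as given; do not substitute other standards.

R, R, I, R, I, R, R

Doxycycline (12 mm) ≤ 12 mm → R
Rifampin 20 mm: ≤ 21 mm → Resistant
Penicillin 19 mm: in 14–19 mm — intermediate
Ceftriaxone 7 mm: ≤ 15 mm → R
Imipenem: 12 mm is in 12–13 mm ⇒ I
Ertapenem: 15 mm is ≤ 17 mm → Resistant
Fosfomycin 20 mm: ≤ 27 mm → R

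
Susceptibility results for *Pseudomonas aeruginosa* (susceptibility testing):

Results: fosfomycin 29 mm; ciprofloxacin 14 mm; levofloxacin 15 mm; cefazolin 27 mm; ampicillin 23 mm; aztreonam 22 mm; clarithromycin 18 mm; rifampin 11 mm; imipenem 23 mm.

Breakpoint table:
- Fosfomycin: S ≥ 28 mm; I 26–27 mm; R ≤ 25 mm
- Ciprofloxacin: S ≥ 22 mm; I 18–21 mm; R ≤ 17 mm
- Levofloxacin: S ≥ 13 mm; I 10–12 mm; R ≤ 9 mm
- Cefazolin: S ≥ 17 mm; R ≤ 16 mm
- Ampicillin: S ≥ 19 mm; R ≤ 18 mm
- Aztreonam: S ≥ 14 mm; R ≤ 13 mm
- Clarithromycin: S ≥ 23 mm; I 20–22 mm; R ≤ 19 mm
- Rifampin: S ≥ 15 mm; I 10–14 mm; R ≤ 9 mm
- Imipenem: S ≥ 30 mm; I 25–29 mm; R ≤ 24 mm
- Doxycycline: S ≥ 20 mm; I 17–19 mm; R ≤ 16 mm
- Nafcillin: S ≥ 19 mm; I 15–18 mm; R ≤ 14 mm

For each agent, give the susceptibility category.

S, R, S, S, S, S, R, I, R

Fosfomycin: 29 mm is ≥ 28 mm — susceptible
Ciprofloxacin 14 mm: ≤ 17 mm → Resistant
Levofloxacin 15 mm: ≥ 13 mm ⇒ S
Cefazolin (27 mm) ≥ 17 mm — Susceptible
Ampicillin: 23 mm is ≥ 19 mm — Susceptible
Aztreonam (22 mm) ≥ 14 mm ⇒ S
Clarithromycin 18 mm: ≤ 19 mm → R
Rifampin 11 mm: in 10–14 mm ⇒ I
Imipenem: 23 mm is ≤ 24 mm ⇒ R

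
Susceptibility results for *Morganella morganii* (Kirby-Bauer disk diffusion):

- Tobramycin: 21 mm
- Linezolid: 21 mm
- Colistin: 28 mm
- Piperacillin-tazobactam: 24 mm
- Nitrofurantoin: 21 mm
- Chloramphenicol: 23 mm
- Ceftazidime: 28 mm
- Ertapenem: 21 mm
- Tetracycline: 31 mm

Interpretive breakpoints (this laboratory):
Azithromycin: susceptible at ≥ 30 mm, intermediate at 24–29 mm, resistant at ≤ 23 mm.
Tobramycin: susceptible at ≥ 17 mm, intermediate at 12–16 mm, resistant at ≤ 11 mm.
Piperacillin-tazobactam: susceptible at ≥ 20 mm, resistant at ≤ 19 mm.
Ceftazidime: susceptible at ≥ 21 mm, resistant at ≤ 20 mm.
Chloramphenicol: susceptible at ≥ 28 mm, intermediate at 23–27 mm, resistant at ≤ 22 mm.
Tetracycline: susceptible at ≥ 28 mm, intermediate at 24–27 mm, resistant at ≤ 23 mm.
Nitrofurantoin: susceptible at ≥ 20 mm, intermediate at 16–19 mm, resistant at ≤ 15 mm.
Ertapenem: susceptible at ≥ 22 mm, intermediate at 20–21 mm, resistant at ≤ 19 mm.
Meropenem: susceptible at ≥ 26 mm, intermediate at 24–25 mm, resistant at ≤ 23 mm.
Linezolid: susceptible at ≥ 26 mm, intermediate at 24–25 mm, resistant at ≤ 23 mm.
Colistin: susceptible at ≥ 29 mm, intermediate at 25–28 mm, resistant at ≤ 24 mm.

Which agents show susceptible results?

Tobramycin 21 mm: ≥ 17 mm — susceptible
Linezolid: 21 mm is ≤ 23 mm — R
Colistin (28 mm) in 25–28 mm — I
Piperacillin-tazobactam: 24 mm is ≥ 20 mm → S
Nitrofurantoin: 21 mm is ≥ 20 mm → S
Chloramphenicol (23 mm) in 23–27 mm → I
Ceftazidime 28 mm: ≥ 21 mm — susceptible
Ertapenem: 21 mm is in 20–21 mm ⇒ intermediate
Tetracycline: 31 mm is ≥ 28 mm ⇒ susceptible

tobramycin, piperacillin-tazobactam, nitrofurantoin, ceftazidime, tetracycline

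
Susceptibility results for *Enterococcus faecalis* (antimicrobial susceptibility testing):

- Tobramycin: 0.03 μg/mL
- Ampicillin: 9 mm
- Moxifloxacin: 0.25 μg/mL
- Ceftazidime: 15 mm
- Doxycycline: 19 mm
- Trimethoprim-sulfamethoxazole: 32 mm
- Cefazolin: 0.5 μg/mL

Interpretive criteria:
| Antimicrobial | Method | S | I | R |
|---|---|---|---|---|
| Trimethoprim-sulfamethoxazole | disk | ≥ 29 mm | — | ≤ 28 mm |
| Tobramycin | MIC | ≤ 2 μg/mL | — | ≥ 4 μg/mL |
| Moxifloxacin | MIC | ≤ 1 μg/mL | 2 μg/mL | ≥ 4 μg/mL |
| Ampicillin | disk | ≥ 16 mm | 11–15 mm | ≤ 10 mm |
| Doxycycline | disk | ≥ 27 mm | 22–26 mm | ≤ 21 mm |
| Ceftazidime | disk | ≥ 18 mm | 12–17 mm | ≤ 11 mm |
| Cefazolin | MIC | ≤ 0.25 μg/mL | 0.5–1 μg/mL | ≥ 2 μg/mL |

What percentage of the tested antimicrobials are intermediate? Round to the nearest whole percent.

29%

Tobramycin: 0.03 μg/mL is ≤ 2 μg/mL ⇒ Susceptible
Ampicillin (9 mm) ≤ 10 mm → Resistant
Moxifloxacin: 0.25 μg/mL is ≤ 1 μg/mL → S
Ceftazidime (15 mm) in 12–17 mm → Intermediate
Doxycycline 19 mm: ≤ 21 mm — R
Trimethoprim-sulfamethoxazole (32 mm) ≥ 29 mm ⇒ susceptible
Cefazolin: 0.5 μg/mL is in 0.5–1 μg/mL — Intermediate
Intermediate: 2/7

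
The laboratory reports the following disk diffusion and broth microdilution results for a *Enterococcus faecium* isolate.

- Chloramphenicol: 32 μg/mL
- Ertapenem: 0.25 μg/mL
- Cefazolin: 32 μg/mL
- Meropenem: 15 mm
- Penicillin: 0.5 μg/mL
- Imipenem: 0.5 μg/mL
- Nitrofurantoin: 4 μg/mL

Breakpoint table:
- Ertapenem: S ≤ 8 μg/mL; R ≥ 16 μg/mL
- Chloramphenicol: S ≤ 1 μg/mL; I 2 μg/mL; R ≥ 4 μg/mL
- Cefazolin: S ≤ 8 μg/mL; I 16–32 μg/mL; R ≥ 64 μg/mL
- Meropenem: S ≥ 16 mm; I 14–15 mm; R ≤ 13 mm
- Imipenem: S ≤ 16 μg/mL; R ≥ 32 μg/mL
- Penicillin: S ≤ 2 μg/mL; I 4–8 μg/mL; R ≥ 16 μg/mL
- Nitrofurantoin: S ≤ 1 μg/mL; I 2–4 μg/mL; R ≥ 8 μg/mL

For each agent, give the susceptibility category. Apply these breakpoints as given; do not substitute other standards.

Chloramphenicol (32 μg/mL) ≥ 4 μg/mL ⇒ resistant
Ertapenem: 0.25 μg/mL is ≤ 8 μg/mL → susceptible
Cefazolin (32 μg/mL) in 16–32 μg/mL — intermediate
Meropenem (15 mm) in 14–15 mm — intermediate
Penicillin (0.5 μg/mL) ≤ 2 μg/mL ⇒ S
Imipenem: 0.5 μg/mL is ≤ 16 μg/mL → Susceptible
Nitrofurantoin (4 μg/mL) in 2–4 μg/mL → intermediate

R, S, I, I, S, S, I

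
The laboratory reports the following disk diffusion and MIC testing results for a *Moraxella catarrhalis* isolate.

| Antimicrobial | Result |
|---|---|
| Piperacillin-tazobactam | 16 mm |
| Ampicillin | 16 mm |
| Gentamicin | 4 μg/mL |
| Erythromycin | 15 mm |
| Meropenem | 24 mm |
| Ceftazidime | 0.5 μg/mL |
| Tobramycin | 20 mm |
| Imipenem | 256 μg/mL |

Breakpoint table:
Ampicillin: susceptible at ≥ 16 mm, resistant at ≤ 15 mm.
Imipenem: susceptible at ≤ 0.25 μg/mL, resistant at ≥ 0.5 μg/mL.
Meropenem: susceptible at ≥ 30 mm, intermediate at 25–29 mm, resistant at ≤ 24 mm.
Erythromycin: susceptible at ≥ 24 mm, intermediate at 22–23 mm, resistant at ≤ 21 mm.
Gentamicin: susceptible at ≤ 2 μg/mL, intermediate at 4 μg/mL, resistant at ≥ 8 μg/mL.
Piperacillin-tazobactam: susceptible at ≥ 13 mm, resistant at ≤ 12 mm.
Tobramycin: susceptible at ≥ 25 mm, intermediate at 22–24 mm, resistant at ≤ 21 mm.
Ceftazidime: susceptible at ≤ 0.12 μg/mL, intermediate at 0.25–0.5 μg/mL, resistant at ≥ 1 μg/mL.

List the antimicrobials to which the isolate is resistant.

Piperacillin-tazobactam (16 mm) ≥ 13 mm — susceptible
Ampicillin (16 mm) ≥ 16 mm — Susceptible
Gentamicin (4 μg/mL) = 4 μg/mL ⇒ Intermediate
Erythromycin (15 mm) ≤ 21 mm ⇒ Resistant
Meropenem 24 mm: ≤ 24 mm ⇒ resistant
Ceftazidime 0.5 μg/mL: in 0.25–0.5 μg/mL → intermediate
Tobramycin: 20 mm is ≤ 21 mm ⇒ Resistant
Imipenem (256 μg/mL) ≥ 0.5 μg/mL → R

erythromycin, meropenem, tobramycin, imipenem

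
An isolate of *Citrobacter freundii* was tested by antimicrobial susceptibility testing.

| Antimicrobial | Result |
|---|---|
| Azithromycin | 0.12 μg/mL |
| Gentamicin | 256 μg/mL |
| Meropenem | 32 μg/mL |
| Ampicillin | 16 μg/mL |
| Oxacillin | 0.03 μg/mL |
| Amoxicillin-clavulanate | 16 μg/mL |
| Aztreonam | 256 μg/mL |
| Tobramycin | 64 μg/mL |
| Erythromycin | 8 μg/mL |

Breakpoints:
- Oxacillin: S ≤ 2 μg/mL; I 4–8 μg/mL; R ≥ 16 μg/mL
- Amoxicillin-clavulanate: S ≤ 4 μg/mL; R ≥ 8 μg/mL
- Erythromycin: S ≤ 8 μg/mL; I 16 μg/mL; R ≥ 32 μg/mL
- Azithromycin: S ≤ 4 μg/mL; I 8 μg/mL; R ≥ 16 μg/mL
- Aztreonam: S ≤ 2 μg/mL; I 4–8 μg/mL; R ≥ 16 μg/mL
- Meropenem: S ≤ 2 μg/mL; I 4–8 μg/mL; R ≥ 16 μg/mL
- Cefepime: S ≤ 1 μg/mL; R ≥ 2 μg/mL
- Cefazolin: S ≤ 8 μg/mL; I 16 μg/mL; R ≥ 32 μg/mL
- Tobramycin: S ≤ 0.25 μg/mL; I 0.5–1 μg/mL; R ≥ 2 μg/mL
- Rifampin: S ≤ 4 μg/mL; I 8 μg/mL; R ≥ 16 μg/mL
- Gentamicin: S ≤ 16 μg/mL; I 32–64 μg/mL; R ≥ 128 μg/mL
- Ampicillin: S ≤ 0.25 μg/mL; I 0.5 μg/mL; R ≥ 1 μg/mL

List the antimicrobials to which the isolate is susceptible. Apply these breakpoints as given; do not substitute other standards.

Azithromycin: 0.12 μg/mL is ≤ 4 μg/mL — Susceptible
Gentamicin: 256 μg/mL is ≥ 128 μg/mL ⇒ resistant
Meropenem 32 μg/mL: ≥ 16 μg/mL — Resistant
Ampicillin: 16 μg/mL is ≥ 1 μg/mL — Resistant
Oxacillin 0.03 μg/mL: ≤ 2 μg/mL — S
Amoxicillin-clavulanate: 16 μg/mL is ≥ 8 μg/mL — R
Aztreonam 256 μg/mL: ≥ 16 μg/mL — Resistant
Tobramycin 64 μg/mL: ≥ 2 μg/mL → R
Erythromycin (8 μg/mL) ≤ 8 μg/mL ⇒ S

azithromycin, oxacillin, erythromycin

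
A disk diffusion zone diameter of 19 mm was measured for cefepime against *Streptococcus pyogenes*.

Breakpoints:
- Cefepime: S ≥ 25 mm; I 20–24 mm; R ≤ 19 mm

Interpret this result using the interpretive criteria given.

Cefepime (19 mm) ≤ 19 mm — Resistant

R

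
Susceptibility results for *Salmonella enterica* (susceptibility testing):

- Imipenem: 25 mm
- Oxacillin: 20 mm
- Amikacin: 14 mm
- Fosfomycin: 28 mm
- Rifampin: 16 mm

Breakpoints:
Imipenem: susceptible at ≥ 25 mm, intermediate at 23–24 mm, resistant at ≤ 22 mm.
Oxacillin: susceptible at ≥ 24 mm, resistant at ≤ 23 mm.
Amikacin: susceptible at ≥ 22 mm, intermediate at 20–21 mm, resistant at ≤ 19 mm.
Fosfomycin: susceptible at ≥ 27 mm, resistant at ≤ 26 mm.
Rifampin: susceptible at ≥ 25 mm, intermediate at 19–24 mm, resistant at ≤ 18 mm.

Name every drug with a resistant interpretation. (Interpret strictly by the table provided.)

Imipenem (25 mm) ≥ 25 mm → Susceptible
Oxacillin 20 mm: ≤ 23 mm ⇒ R
Amikacin 14 mm: ≤ 19 mm — Resistant
Fosfomycin (28 mm) ≥ 27 mm ⇒ susceptible
Rifampin 16 mm: ≤ 18 mm → resistant

oxacillin, amikacin, rifampin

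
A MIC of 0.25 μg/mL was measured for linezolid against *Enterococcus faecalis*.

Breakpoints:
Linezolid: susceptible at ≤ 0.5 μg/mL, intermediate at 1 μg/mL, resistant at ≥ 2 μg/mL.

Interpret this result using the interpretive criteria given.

Susceptible

Linezolid 0.25 μg/mL: ≤ 0.5 μg/mL ⇒ susceptible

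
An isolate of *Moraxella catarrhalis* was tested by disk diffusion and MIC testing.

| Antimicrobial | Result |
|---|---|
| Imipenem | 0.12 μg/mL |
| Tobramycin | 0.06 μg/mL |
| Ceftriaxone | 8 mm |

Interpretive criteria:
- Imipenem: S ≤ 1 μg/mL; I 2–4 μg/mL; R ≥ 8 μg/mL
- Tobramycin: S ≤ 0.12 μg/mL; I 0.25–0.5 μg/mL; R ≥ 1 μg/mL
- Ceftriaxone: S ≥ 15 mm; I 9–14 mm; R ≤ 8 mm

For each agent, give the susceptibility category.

S, S, R

Imipenem 0.12 μg/mL: ≤ 1 μg/mL — Susceptible
Tobramycin 0.06 μg/mL: ≤ 0.12 μg/mL ⇒ susceptible
Ceftriaxone: 8 mm is ≤ 8 mm ⇒ resistant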